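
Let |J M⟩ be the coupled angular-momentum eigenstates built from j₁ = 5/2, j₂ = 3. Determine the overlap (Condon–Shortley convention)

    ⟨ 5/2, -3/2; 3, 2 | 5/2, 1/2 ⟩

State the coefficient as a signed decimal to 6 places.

-0.267261

j₁+j₂−J=3  J+j₁−j₂=2  J−j₁+j₂=3  j₁+j₂+J+1=9
(j₁±m₁, j₂±m₂, J±M) = (1,4,5,1,3,2)
P² = 288/7
sum k=2..3:
  [2] +1/24 = 1/24
  [3] −1/12 = -1/12
S = -1/24
C² = P²·S² = 1/14 ; C = -0.267261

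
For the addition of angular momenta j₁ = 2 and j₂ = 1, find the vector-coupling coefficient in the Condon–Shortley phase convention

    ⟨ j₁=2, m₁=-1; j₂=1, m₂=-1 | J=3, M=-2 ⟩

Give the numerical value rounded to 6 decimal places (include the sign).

√[7·0!4!2!/7! · 1!3!0!2!1!5!] = √(96)
  +(−1)^0/∏(0,0,3,0,1,2)! = 1/12  (running 1/12)
⟨..|..⟩ = √(96)·(1/12) = +0.816497

+0.816497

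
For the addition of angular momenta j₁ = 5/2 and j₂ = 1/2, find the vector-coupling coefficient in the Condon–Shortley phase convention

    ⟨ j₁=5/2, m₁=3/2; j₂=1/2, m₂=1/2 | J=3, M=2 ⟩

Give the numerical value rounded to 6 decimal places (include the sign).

triangle: 0!*5!*1!/7! = 120/5040
(j±m)!: 4!*1!*1!*0!*5!*1! = 2880
prefactor² = (2J+1)*Δ*N² = 480
  k=0: +1/(0!*0!*1!*1!*4!*0!) = 1/24
Σ = 1/24  ⇒  CG² = 480*1/24² = 5/6
CG = +√(5/6) = +0.912871

+0.912871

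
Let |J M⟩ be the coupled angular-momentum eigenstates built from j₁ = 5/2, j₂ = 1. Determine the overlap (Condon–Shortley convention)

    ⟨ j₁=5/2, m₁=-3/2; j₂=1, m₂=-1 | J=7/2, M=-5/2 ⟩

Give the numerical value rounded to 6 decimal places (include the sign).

+0.845154  (= +√(5/7))

j₁+j₂−J=0  J+j₁−j₂=5  J−j₁+j₂=2  j₁+j₂+J+1=8
(j₁±m₁, j₂±m₂, J±M) = (1,4,0,2,1,6)
P² = 11520/7
sum k=0..0:
  [0] +1/48 = 1/48
S = 1/48
C² = P²·S² = 5/7 ; C = +0.845154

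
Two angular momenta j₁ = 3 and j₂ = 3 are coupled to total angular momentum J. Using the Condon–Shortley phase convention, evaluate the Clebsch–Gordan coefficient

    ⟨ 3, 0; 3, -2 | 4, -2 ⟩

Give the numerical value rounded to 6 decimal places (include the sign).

+√(3/154) = +0.139573

√[9·2!4!4!/11! · 3!3!1!5!2!6!] = √(124416/77)
  +(−1)^0/∏(0,2,3,1,1,3)! = 1/72  (running 1/72)
  +(−1)^1/∏(1,1,2,0,2,4)! = -1/96  (running 1/288)
⟨..|..⟩ = √(124416/77)·(1/288) = +0.139573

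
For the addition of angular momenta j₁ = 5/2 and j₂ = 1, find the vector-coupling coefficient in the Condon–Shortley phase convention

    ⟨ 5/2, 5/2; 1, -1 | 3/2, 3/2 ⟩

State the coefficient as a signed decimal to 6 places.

+0.816497  (= +√(2/3))

triangle: 2!×3!×0!/6! = 12/720
(j±m)!: 5!×0!×0!×2!×3!×0! = 1440
prefactor² = (2J+1)×Δ×N² = 96
  k=0: +1/(0!×2!×0!×0!×3!×0!) = 1/12
Σ = 1/12  ⇒  CG² = 96×1/12² = 2/3
CG = +√(2/3) = +0.816497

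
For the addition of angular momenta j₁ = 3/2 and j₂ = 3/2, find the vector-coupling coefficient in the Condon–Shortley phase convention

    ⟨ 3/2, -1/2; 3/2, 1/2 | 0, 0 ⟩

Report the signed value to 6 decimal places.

√[1·3!0!0!/4! · 1!2!2!1!0!0!] = √(1)
  +(−1)^2/∏(2,1,0,0,0,0)! = 1/2  (running 1/2)
⟨..|..⟩ = √(1)·(1/2) = +0.500000

+0.500000  (= +√(1/4))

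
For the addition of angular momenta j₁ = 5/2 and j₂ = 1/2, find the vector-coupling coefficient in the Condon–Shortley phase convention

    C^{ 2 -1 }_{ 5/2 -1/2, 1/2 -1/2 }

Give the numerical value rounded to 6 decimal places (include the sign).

+√(1/3) = +0.577350

j₁+j₂−J=1  J+j₁−j₂=4  J−j₁+j₂=0  j₁+j₂+J+1=6
(j₁±m₁, j₂±m₂, J±M) = (2,3,0,1,1,3)
P² = 12
sum k=0..0:
  [0] +1/6 = 1/6
S = 1/6
C² = P²·S² = 1/3 ; C = +0.577350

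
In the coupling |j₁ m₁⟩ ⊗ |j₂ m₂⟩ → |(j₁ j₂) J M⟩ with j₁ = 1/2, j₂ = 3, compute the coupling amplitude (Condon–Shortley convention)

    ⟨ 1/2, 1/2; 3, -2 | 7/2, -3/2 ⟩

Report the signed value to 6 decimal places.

+0.534522

√[8·0!1!6!/8! · 1!0!1!5!2!5!] = √(28800/7)
  +(−1)^0/∏(0,0,0,1,1,5)! = 1/120  (running 1/120)
⟨..|..⟩ = √(28800/7)·(1/120) = +0.534522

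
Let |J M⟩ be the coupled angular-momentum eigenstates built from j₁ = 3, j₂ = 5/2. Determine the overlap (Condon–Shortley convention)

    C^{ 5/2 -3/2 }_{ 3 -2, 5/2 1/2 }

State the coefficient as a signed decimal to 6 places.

+√(1/14) = +0.267261

triangle: 3!*3!*2!/9! = 72/362880
(j±m)!: 1!*5!*3!*2!*1!*4! = 34560
prefactor² = (2J+1)*Δ*N² = 288/7
  k=2: +1/(2!*1!*3!*1!*0!*1!) = 1/12
  k=3: −1/(3!*0!*2!*0!*1!*2!) = -1/24
Σ = 1/24  ⇒  CG² = 288/7*1/24² = 1/14
CG = +√(1/14) = +0.267261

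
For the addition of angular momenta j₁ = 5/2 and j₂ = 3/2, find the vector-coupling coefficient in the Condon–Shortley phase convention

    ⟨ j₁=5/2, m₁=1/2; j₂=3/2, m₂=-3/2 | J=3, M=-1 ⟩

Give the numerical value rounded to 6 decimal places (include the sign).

√[7·1!4!2!/8! · 3!2!0!3!2!4!] = √(144/5)
  +(−1)^0/∏(0,1,2,0,2,2)! = 1/8  (running 1/8)
⟨..|..⟩ = √(144/5)·(1/8) = +0.670820

+0.670820  (= +√(9/20))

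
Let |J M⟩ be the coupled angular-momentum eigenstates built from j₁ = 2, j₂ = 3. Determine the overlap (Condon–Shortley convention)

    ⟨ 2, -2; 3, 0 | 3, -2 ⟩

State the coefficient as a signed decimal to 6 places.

+0.577350

triangle: 2!*2!*4!/9! = 96/362880
(j±m)!: 0!*4!*3!*3!*1!*5! = 103680
prefactor² = (2J+1)*Δ*N² = 192
  k=2: +1/(2!*0!*2!*1!*0!*3!) = 1/24
Σ = 1/24  ⇒  CG² = 192*1/24² = 1/3
CG = +√(1/3) = +0.577350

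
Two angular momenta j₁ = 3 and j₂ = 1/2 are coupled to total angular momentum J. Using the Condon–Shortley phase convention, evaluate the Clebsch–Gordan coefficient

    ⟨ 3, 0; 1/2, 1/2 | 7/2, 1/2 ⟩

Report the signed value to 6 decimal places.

+0.755929

triangle: 0!×6!×1!/8! = 720/40320
(j±m)!: 3!×3!×1!×0!×4!×3! = 5184
prefactor² = (2J+1)×Δ×N² = 5184/7
  k=0: +1/(0!×0!×3!×1!×3!×0!) = 1/36
Σ = 1/36  ⇒  CG² = 5184/7×1/36² = 4/7
CG = +√(4/7) = +0.755929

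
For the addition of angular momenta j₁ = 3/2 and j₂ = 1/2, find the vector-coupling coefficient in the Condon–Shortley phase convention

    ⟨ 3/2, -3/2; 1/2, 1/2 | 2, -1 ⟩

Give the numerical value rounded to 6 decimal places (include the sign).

+√(1/4) = +0.500000

j₁+j₂−J=0  J+j₁−j₂=3  J−j₁+j₂=1  j₁+j₂+J+1=5
(j₁±m₁, j₂±m₂, J±M) = (0,3,1,0,1,3)
P² = 9
sum k=0..0:
  [0] +1/6 = 1/6
S = 1/6
C² = P²·S² = 1/4 ; C = +0.500000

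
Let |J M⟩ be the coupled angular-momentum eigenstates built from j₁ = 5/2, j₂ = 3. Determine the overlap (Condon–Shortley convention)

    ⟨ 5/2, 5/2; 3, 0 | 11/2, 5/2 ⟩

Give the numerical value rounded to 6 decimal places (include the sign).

+0.348155

triangle: 0!·5!·6!/12! = 86400/479001600
(j±m)!: 5!·0!·3!·3!·8!·3! = 1045094400
prefactor² = (2J+1)·Δ·N² = 24883200/11
  k=0: +1/(0!·0!·0!·3!·5!·3!) = 1/4320
Σ = 1/4320  ⇒  CG² = 24883200/11·1/4320² = 4/33
CG = +√(4/33) = +0.348155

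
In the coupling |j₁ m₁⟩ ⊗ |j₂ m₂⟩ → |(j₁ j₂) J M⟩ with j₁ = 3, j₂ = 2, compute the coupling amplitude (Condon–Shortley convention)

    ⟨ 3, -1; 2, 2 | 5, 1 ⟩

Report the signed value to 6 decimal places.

√[11·0!6!4!/11! · 2!4!4!0!6!4!] = √(663552/7)
  +(−1)^0/∏(0,0,4,4,2,0)! = 1/1152  (running 1/1152)
⟨..|..⟩ = √(663552/7)·(1/1152) = +0.267261

+0.267261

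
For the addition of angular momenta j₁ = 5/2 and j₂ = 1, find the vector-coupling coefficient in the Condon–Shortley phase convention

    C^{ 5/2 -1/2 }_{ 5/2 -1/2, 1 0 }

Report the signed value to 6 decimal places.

-0.169031  (= −√(1/35))

triangle: 1!*4!*1!/7! = 24/5040
(j±m)!: 2!*3!*1!*1!*2!*3! = 144
prefactor² = (2J+1)*Δ*N² = 144/35
  k=0: +1/(0!*1!*3!*1!*1!*0!) = 1/6
  k=1: −1/(1!*0!*2!*0!*2!*1!) = -1/4
Σ = -1/12  ⇒  CG² = 144/35*(-1/12)² = 1/35
CG = −√(1/35) = -0.169031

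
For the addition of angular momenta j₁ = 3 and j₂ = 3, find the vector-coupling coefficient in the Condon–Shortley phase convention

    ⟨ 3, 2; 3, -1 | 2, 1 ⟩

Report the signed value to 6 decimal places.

-0.422577

j₁+j₂−J=4  J+j₁−j₂=2  J−j₁+j₂=2  j₁+j₂+J+1=9
(j₁±m₁, j₂±m₂, J±M) = (5,1,2,4,3,1)
P² = 320/7
sum k=0..1:
  [0] +1/48 = 1/48
  [1] −1/12 = -1/12
S = -1/16
C² = P²·S² = 5/28 ; C = -0.422577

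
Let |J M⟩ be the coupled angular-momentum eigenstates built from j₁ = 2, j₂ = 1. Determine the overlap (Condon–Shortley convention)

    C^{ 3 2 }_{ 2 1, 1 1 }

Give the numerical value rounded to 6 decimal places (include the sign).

+0.816497

triangle: 0!×4!×2!/7! = 48/5040
(j±m)!: 3!×1!×2!×0!×5!×1! = 1440
prefactor² = (2J+1)×Δ×N² = 96
  k=0: +1/(0!×0!×1!×2!×3!×0!) = 1/12
Σ = 1/12  ⇒  CG² = 96×1/12² = 2/3
CG = +√(2/3) = +0.816497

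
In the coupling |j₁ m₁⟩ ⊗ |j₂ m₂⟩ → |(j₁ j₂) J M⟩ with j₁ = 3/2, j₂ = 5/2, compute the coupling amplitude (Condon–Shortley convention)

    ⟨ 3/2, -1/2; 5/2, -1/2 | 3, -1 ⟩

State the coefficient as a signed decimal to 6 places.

triangle: 1!×2!×4!/8! = 48/40320
(j±m)!: 1!×2!×2!×3!×2!×4! = 1152
prefactor² = (2J+1)×Δ×N² = 48/5
  k=0: +1/(0!×1!×2!×2!×0!×2!) = 1/8
  k=1: −1/(1!×0!×1!×1!×1!×3!) = -1/6
Σ = -1/24  ⇒  CG² = 48/5×(-1/24)² = 1/60
CG = −√(1/60) = -0.129099

−√(1/60) = -0.129099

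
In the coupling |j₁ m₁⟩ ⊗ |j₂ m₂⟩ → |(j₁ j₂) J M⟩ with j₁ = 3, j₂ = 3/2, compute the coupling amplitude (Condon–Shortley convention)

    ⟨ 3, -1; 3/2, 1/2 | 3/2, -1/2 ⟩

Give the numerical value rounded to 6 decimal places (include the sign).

+√(12/35) ≈ +0.585540

√[4·3!3!0!/7! · 2!4!2!1!1!2!] = √(192/35)
  +(−1)^2/∏(2,1,2,0,1,0)! = 1/4  (running 1/4)
⟨..|..⟩ = √(192/35)·(1/4) = +0.585540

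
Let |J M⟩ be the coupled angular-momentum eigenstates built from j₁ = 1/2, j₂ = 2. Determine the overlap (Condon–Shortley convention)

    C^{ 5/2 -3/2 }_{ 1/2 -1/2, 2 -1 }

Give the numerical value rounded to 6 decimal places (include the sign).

+√(4/5) = +0.894427

j₁+j₂−J=0  J+j₁−j₂=1  J−j₁+j₂=4  j₁+j₂+J+1=6
(j₁±m₁, j₂±m₂, J±M) = (0,1,1,3,1,4)
P² = 144/5
sum k=0..0:
  [0] +1/6 = 1/6
S = 1/6
C² = P²·S² = 4/5 ; C = +0.894427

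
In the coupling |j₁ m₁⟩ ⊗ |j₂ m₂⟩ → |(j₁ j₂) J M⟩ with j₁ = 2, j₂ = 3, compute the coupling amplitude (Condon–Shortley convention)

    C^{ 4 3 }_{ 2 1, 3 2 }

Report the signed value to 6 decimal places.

−√(1/20) = -0.223607

j₁+j₂−J=1  J+j₁−j₂=3  J−j₁+j₂=5  j₁+j₂+J+1=10
(j₁±m₁, j₂±m₂, J±M) = (3,1,5,1,7,1)
P² = 6480
sum k=0..1:
  [0] +1/240 = 1/240
  [1] −1/144 = -1/144
S = -1/360
C² = P²·S² = 1/20 ; C = -0.223607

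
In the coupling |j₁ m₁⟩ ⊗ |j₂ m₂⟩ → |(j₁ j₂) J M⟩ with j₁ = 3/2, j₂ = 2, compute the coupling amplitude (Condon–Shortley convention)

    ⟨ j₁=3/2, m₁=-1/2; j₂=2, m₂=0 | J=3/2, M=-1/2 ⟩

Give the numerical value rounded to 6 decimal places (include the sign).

triangle: 2!*1!*2!/6! = 4/720
(j±m)!: 1!*2!*2!*2!*1!*2! = 16
prefactor² = (2J+1)*Δ*N² = 16/45
  k=1: −1/(1!*1!*1!*1!*0!*1!) = -1
  k=2: +1/(2!*0!*0!*0!*1!*2!) = 1/4
Σ = -3/4  ⇒  CG² = 16/45*(-3/4)² = 1/5
CG = −√(1/5) = -0.447214

−√(1/5) ≈ -0.447214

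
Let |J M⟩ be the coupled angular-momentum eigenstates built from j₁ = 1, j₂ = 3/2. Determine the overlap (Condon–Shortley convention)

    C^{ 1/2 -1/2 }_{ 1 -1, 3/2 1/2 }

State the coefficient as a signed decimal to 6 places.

√[2·2!0!1!/4! · 0!2!2!1!0!1!] = √(2/3)
  +(−1)^2/∏(2,0,0,0,0,1)! = 1/2  (running 1/2)
⟨..|..⟩ = √(2/3)·(1/2) = +0.408248

+√(1/6) ≈ +0.408248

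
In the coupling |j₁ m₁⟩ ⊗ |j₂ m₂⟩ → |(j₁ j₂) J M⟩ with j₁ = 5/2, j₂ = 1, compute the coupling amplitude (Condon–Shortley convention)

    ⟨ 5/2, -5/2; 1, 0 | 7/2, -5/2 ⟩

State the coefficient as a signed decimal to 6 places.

+√(2/7) = +0.534522

j₁+j₂−J=0  J+j₁−j₂=5  J−j₁+j₂=2  j₁+j₂+J+1=8
(j₁±m₁, j₂±m₂, J±M) = (0,5,1,1,1,6)
P² = 28800/7
sum k=0..0:
  [0] +1/120 = 1/120
S = 1/120
C² = P²·S² = 2/7 ; C = +0.534522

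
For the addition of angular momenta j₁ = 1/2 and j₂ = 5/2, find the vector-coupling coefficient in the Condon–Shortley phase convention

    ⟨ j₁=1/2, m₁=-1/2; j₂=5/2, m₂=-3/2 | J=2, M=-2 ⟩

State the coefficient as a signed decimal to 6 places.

-0.408248  (= −√(1/6))

triangle: 1!*0!*4!/6! = 24/720
(j±m)!: 0!*1!*1!*4!*0!*4! = 576
prefactor² = (2J+1)*Δ*N² = 96
  k=1: −1/(1!*0!*0!*0!*0!*4!) = -1/24
Σ = -1/24  ⇒  CG² = 96*(-1/24)² = 1/6
CG = −√(1/6) = -0.408248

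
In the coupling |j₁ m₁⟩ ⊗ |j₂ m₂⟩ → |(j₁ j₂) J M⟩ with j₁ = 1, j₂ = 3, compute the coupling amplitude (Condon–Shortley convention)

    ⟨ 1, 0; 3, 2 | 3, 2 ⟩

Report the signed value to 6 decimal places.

−√(1/3) ≈ -0.577350

triangle: 1!·1!·5!/8! = 120/40320
(j±m)!: 1!·1!·5!·1!·5!·1! = 14400
prefactor² = (2J+1)·Δ·N² = 300
  k=0: +1/(0!·1!·1!·5!·0!·0!) = 1/120
  k=1: −1/(1!·0!·0!·4!·1!·1!) = -1/24
Σ = -1/30  ⇒  CG² = 300·(-1/30)² = 1/3
CG = −√(1/3) = -0.577350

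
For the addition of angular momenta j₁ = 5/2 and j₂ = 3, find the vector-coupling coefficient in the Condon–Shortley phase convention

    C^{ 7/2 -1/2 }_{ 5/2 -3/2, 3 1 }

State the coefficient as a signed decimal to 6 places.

+0.356348

triangle: 2!×3!×4!/10! = 288/3628800
(j±m)!: 1!×4!×4!×2!×3!×4! = 165888
prefactor² = (2J+1)×Δ×N² = 18432/175
  k=1: −1/(1!×1!×3!×3!×0!×1!) = -1/36
  k=2: +1/(2!×0!×2!×2!×1!×2!) = 1/16
Σ = 5/144  ⇒  CG² = 18432/175×5/144² = 8/63
CG = +√(8/63) = +0.356348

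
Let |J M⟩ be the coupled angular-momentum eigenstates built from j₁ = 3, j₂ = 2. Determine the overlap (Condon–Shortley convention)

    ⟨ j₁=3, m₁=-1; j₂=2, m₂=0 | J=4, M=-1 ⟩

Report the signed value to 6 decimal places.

−√(3/28) ≈ -0.327327

√[9·1!5!3!/10! · 2!4!2!2!3!5!] = √(1728/7)
  +(−1)^0/∏(0,1,4,2,1,1)! = 1/48  (running 1/48)
  +(−1)^1/∏(1,0,3,1,2,2)! = -1/24  (running -1/48)
⟨..|..⟩ = √(1728/7)·(-1/48) = -0.327327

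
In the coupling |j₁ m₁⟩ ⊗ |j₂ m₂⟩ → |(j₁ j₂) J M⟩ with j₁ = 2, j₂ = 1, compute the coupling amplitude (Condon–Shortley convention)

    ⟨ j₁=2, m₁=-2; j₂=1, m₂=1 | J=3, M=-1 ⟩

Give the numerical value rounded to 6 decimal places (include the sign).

j₁+j₂−J=0  J+j₁−j₂=4  J−j₁+j₂=2  j₁+j₂+J+1=7
(j₁±m₁, j₂±m₂, J±M) = (0,4,2,0,2,4)
P² = 768/5
sum k=0..0:
  [0] +1/48 = 1/48
S = 1/48
C² = P²·S² = 1/15 ; C = +0.258199

+√(1/15) = +0.258199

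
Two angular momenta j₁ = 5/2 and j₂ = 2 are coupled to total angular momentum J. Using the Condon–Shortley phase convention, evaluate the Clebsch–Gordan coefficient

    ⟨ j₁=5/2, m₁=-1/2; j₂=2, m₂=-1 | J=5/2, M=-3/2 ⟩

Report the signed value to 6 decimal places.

-0.414039  (= −√(6/35))

j₁+j₂−J=2  J+j₁−j₂=3  J−j₁+j₂=2  j₁+j₂+J+1=8
(j₁±m₁, j₂±m₂, J±M) = (2,3,1,3,1,4)
P² = 216/35
sum k=0..1:
  [0] +1/12 = 1/12
  [1] −1/4 = -1/4
S = -1/6
C² = P²·S² = 6/35 ; C = -0.414039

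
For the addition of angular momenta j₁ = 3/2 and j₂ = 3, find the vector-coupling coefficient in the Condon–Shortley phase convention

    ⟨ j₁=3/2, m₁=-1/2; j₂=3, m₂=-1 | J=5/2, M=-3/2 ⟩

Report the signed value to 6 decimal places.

−√(7/20) ≈ -0.591608

j₁+j₂−J=2  J+j₁−j₂=1  J−j₁+j₂=4  j₁+j₂+J+1=8
(j₁±m₁, j₂±m₂, J±M) = (1,2,2,4,1,4)
P² = 576/35
sum k=1..2:
  [1] −1/6 = -1/6
  [2] +1/48 = 1/48
S = -7/48
C² = P²·S² = 7/20 ; C = -0.591608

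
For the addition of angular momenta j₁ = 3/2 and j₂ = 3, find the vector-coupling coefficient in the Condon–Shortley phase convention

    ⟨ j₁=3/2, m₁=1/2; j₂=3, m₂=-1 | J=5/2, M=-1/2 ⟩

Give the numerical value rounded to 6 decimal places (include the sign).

-0.119523  (= −√(1/70))

triangle: 2!*1!*4!/8! = 48/40320
(j±m)!: 2!*1!*2!*4!*2!*3! = 1152
prefactor² = (2J+1)*Δ*N² = 288/35
  k=0: +1/(0!*2!*1!*2!*0!*2!) = 1/8
  k=1: −1/(1!*1!*0!*1!*1!*3!) = -1/6
Σ = -1/24  ⇒  CG² = 288/35*(-1/24)² = 1/70
CG = −√(1/70) = -0.119523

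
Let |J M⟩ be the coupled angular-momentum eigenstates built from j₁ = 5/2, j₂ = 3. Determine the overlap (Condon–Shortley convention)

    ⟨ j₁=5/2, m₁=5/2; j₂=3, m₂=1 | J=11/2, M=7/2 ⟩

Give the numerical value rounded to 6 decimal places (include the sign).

+√(3/11) = +0.522233

√[12·0!5!6!/12! · 5!0!4!2!9!2!] = √(99532800/11)
  +(−1)^0/∏(0,0,0,4,5,2)! = 1/5760  (running 1/5760)
⟨..|..⟩ = √(99532800/11)·(1/5760) = +0.522233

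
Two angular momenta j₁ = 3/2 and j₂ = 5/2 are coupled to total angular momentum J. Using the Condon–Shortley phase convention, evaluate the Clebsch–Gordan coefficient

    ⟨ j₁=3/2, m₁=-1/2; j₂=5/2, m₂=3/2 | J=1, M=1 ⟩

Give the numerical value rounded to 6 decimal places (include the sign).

j₁+j₂−J=3  J+j₁−j₂=0  J−j₁+j₂=2  j₁+j₂+J+1=6
(j₁±m₁, j₂±m₂, J±M) = (1,2,4,1,2,0)
P² = 24/5
sum k=2..2:
  [2] +1/4 = 1/4
S = 1/4
C² = P²·S² = 3/10 ; C = +0.547723

+√(3/10) = +0.547723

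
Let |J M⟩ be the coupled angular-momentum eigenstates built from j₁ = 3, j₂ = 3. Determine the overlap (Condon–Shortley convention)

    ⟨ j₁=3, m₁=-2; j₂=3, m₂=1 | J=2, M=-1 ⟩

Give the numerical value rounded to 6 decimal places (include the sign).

√[5·4!2!2!/9! · 1!5!4!2!1!3!] = √(320/7)
  +(−1)^3/∏(3,1,2,1,0,1)! = -1/12  (running -1/12)
  +(−1)^4/∏(4,0,1,0,1,2)! = 1/48  (running -1/16)
⟨..|..⟩ = √(320/7)·(-1/16) = -0.422577

−√(5/28) ≈ -0.422577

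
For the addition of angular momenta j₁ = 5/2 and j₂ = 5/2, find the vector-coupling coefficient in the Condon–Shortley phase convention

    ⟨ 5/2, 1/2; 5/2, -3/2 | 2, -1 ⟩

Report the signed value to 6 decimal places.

√[5·3!2!2!/8! · 3!2!1!4!1!3!] = √(36/7)
  +(−1)^0/∏(0,3,2,1,0,1)! = 1/12  (running 1/12)
  +(−1)^1/∏(1,2,1,0,1,2)! = -1/4  (running -1/6)
⟨..|..⟩ = √(36/7)·(-1/6) = -0.377964

−√(1/7) = -0.377964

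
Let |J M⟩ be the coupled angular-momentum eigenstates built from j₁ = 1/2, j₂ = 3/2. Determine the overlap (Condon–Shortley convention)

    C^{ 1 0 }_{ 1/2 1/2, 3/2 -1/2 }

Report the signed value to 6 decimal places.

j₁+j₂−J=1  J+j₁−j₂=0  J−j₁+j₂=2  j₁+j₂+J+1=4
(j₁±m₁, j₂±m₂, J±M) = (1,0,1,2,1,1)
P² = 1/2
sum k=0..0:
  [0] +1/1 = 1
S = 1
C² = P²·S² = 1/2 ; C = +0.707107

+√(1/2) ≈ +0.707107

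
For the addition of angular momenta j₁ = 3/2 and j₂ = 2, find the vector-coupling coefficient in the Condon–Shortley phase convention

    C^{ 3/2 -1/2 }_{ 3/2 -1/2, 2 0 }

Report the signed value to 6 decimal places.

−√(1/5) = -0.447214

triangle: 2!·1!·2!/6! = 4/720
(j±m)!: 1!·2!·2!·2!·1!·2! = 16
prefactor² = (2J+1)·Δ·N² = 16/45
  k=1: −1/(1!·1!·1!·1!·0!·1!) = -1
  k=2: +1/(2!·0!·0!·0!·1!·2!) = 1/4
Σ = -3/4  ⇒  CG² = 16/45·(-3/4)² = 1/5
CG = −√(1/5) = -0.447214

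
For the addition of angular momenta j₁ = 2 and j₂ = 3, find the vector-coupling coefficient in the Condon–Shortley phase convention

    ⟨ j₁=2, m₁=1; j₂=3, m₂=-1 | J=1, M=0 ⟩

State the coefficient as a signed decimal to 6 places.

j₁+j₂−J=4  J+j₁−j₂=0  J−j₁+j₂=2  j₁+j₂+J+1=7
(j₁±m₁, j₂±m₂, J±M) = (3,1,2,4,1,1)
P² = 288/35
sum k=1..1:
  [1] −1/6 = -1/6
S = -1/6
C² = P²·S² = 8/35 ; C = -0.478091

-0.478091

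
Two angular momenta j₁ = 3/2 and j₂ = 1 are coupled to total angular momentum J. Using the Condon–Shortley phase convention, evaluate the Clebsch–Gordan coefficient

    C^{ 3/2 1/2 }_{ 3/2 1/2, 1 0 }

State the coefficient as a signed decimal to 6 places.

+√(1/15) ≈ +0.258199

j₁+j₂−J=1  J+j₁−j₂=2  J−j₁+j₂=1  j₁+j₂+J+1=5
(j₁±m₁, j₂±m₂, J±M) = (2,1,1,1,2,1)
P² = 4/15
sum k=0..1:
  [0] +1/1 = 1
  [1] −1/2 = -1/2
S = 1/2
C² = P²·S² = 1/15 ; C = +0.258199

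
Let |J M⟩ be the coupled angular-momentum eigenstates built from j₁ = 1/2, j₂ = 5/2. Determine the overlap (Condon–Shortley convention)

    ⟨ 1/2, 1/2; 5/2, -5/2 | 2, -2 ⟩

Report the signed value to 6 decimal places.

√[5·1!0!4!/6! · 1!0!0!5!0!4!] = √(480)
  +(−1)^0/∏(0,1,0,0,0,4)! = 1/24  (running 1/24)
⟨..|..⟩ = √(480)·(1/24) = +0.912871

+0.912871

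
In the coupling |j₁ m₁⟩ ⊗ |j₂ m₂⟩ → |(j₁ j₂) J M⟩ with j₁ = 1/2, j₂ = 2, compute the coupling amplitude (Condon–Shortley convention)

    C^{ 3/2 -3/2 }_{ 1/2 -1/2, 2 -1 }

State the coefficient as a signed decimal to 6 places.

-0.447214  (= −√(1/5))

triangle: 1!·0!·3!/5! = 6/120
(j±m)!: 0!·1!·1!·3!·0!·3! = 36
prefactor² = (2J+1)·Δ·N² = 36/5
  k=1: −1/(1!·0!·0!·0!·0!·3!) = -1/6
Σ = -1/6  ⇒  CG² = 36/5·(-1/6)² = 1/5
CG = −√(1/5) = -0.447214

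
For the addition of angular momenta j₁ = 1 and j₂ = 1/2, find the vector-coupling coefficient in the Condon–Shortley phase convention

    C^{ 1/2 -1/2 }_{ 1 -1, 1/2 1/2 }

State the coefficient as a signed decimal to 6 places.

-0.816497  (= −√(2/3))

j₁+j₂−J=1  J+j₁−j₂=1  J−j₁+j₂=0  j₁+j₂+J+1=3
(j₁±m₁, j₂±m₂, J±M) = (0,2,1,0,0,1)
P² = 2/3
sum k=1..1:
  [1] −1/1 = -1
S = -1
C² = P²·S² = 2/3 ; C = -0.816497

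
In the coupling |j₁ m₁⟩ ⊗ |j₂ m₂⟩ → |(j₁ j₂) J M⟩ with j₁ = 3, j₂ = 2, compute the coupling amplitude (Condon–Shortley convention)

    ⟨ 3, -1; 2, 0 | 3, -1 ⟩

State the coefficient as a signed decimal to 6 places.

√[7·2!4!2!/9! · 2!4!2!2!2!4!] = √(256/15)
  +(−1)^0/∏(0,2,4,2,0,0)! = 1/96  (running 1/96)
  +(−1)^1/∏(1,1,3,1,1,1)! = -1/6  (running -5/32)
  +(−1)^2/∏(2,0,2,0,2,2)! = 1/16  (running -3/32)
⟨..|..⟩ = √(256/15)·(-3/32) = -0.387298

-0.387298  (= −√(3/20))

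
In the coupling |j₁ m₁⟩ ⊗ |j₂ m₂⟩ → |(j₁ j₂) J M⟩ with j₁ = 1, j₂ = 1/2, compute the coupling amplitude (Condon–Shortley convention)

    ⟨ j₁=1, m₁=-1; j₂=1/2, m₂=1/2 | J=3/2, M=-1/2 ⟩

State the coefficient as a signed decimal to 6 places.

√[4·0!2!1!/4! · 0!2!1!0!1!2!] = √(4/3)
  +(−1)^0/∏(0,0,2,1,0,0)! = 1/2  (running 1/2)
⟨..|..⟩ = √(4/3)·(1/2) = +0.577350

+√(1/3) ≈ +0.577350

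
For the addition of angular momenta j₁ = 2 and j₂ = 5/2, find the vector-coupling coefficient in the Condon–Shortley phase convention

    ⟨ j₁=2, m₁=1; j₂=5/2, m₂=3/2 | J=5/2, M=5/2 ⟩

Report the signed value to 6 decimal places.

√[6·2!2!3!/8! · 3!1!4!1!5!0!] = √(432/7)
  +(−1)^1/∏(1,1,0,3,2,0)! = -1/12  (running -1/12)
⟨..|..⟩ = √(432/7)·(-1/12) = -0.654654

−√(3/7) = -0.654654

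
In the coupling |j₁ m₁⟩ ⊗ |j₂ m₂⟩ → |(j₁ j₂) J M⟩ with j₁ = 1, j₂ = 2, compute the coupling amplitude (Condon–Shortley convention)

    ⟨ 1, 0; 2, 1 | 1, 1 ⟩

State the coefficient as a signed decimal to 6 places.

-0.547723

triangle: 2!·0!·2!/5! = 4/120
(j±m)!: 1!·1!·3!·1!·2!·0! = 12
prefactor² = (2J+1)·Δ·N² = 6/5
  k=1: −1/(1!·1!·0!·2!·0!·0!) = -1/2
Σ = -1/2  ⇒  CG² = 6/5·(-1/2)² = 3/10
CG = −√(3/10) = -0.547723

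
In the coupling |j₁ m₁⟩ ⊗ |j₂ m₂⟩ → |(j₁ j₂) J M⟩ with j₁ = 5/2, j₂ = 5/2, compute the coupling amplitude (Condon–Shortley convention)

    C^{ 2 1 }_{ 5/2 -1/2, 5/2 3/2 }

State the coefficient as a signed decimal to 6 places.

+0.377964  (= +√(1/7))

√[5·3!2!2!/8! · 2!3!4!1!3!1!] = √(36/7)
  +(−1)^2/∏(2,1,1,2,1,0)! = 1/4  (running 1/4)
  +(−1)^3/∏(3,0,0,1,2,1)! = -1/12  (running 1/6)
⟨..|..⟩ = √(36/7)·(1/6) = +0.377964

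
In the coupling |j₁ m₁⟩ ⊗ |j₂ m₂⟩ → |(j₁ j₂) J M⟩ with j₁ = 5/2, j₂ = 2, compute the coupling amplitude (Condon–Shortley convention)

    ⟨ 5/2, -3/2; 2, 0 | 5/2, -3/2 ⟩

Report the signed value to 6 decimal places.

-0.119523

√[6·2!3!2!/8! · 1!4!2!2!1!4!] = √(288/35)
  +(−1)^1/∏(1,1,3,1,0,1)! = -1/6  (running -1/6)
  +(−1)^2/∏(2,0,2,0,1,2)! = 1/8  (running -1/24)
⟨..|..⟩ = √(288/35)·(-1/24) = -0.119523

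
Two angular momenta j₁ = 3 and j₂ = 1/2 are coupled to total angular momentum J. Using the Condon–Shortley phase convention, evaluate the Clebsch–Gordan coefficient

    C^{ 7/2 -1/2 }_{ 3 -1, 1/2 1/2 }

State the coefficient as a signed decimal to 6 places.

+0.654654  (= +√(3/7))

j₁+j₂−J=0  J+j₁−j₂=6  J−j₁+j₂=1  j₁+j₂+J+1=8
(j₁±m₁, j₂±m₂, J±M) = (2,4,1,0,3,4)
P² = 6912/7
sum k=0..0:
  [0] +1/48 = 1/48
S = 1/48
C² = P²·S² = 3/7 ; C = +0.654654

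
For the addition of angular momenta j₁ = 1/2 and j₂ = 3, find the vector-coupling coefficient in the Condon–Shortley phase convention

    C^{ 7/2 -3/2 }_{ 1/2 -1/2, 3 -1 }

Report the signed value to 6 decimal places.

+√(5/7) ≈ +0.845154

triangle: 0!×1!×6!/8! = 720/40320
(j±m)!: 0!×1!×2!×4!×2!×5! = 11520
prefactor² = (2J+1)×Δ×N² = 11520/7
  k=0: +1/(0!×0!×1!×2!×0!×4!) = 1/48
Σ = 1/48  ⇒  CG² = 11520/7×1/48² = 5/7
CG = +√(5/7) = +0.845154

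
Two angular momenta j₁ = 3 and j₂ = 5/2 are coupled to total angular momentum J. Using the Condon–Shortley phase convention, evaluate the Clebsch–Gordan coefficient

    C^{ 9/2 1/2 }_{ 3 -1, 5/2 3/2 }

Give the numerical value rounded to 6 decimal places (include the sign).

triangle: 1!·5!·4!/11! = 2880/39916800
(j±m)!: 2!·4!·4!·1!·5!·4! = 3317760
prefactor² = (2J+1)·Δ·N² = 184320/77
  k=0: +1/(0!·1!·4!·4!·1!·0!) = 1/576
  k=1: −1/(1!·0!·3!·3!·2!·1!) = -1/72
Σ = -7/576  ⇒  CG² = 184320/77·(-7/576)² = 35/99
CG = −√(35/99) = -0.594588

-0.594588  (= −√(35/99))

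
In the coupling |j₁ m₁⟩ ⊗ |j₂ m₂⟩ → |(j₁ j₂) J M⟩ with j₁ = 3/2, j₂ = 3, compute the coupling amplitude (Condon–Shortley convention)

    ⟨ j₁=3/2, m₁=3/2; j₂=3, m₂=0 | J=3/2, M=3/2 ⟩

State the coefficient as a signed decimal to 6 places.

+√(1/35) = +0.169031

√[4·3!0!3!/7! · 3!0!3!3!3!0!] = √(1296/35)
  +(−1)^0/∏(0,3,0,3,0,0)! = 1/36  (running 1/36)
⟨..|..⟩ = √(1296/35)·(1/36) = +0.169031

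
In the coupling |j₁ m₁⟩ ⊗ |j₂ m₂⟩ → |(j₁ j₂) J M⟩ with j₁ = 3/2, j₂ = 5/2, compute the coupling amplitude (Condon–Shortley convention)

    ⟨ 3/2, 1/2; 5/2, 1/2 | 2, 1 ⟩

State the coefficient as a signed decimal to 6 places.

−√(25/84) = -0.545545

triangle: 2!*1!*3!/7! = 12/5040
(j±m)!: 2!*1!*3!*2!*3!*1! = 144
prefactor² = (2J+1)*Δ*N² = 12/7
  k=0: +1/(0!*2!*1!*3!*0!*0!) = 1/12
  k=1: −1/(1!*1!*0!*2!*1!*1!) = -1/2
Σ = -5/12  ⇒  CG² = 12/7*(-5/12)² = 25/84
CG = −√(25/84) = -0.545545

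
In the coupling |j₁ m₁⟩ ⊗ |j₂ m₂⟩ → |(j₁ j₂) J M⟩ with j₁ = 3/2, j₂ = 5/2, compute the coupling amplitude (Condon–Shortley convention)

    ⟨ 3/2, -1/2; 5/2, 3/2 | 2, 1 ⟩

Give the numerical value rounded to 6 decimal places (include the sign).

+0.154303

√[5·2!1!3!/7! · 1!2!4!1!3!1!] = √(24/7)
  +(−1)^1/∏(1,1,1,3,0,0)! = -1/6  (running -1/6)
  +(−1)^2/∏(2,0,0,2,1,1)! = 1/4  (running 1/12)
⟨..|..⟩ = √(24/7)·(1/12) = +0.154303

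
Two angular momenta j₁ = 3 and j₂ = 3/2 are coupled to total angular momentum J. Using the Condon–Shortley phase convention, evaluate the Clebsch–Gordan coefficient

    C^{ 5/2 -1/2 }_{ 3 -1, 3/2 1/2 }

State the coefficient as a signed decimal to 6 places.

√[6·2!4!1!/8! · 2!4!2!1!2!3!] = √(288/35)
  +(−1)^1/∏(1,1,3,1,1,0)! = -1/6  (running -1/6)
  +(−1)^2/∏(2,0,2,0,2,1)! = 1/8  (running -1/24)
⟨..|..⟩ = √(288/35)·(-1/24) = -0.119523

−√(1/70) ≈ -0.119523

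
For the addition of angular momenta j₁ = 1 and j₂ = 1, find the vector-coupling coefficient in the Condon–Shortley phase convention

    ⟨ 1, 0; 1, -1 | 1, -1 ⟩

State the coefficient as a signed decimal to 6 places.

+0.707107  (= +√(1/2))

√[3·1!1!1!/4! · 1!1!0!2!0!2!] = √(1/2)
  +(−1)^0/∏(0,1,1,0,0,1)! = 1  (running 1)
⟨..|..⟩ = √(1/2)·(1) = +0.707107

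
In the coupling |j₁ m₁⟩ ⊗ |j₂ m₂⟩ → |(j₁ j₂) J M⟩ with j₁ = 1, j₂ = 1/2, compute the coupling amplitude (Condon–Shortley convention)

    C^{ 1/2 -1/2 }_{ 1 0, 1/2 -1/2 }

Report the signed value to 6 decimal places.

√[2·1!1!0!/3! · 1!1!0!1!0!1!] = √(1/3)
  +(−1)^0/∏(0,1,1,0,0,0)! = 1  (running 1)
⟨..|..⟩ = √(1/3)·(1) = +0.577350

+0.577350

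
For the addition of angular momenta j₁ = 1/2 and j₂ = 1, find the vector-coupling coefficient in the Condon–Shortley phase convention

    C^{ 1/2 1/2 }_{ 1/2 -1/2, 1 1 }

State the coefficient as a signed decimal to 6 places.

-0.816497

j₁+j₂−J=1  J+j₁−j₂=0  J−j₁+j₂=1  j₁+j₂+J+1=3
(j₁±m₁, j₂±m₂, J±M) = (0,1,2,0,1,0)
P² = 2/3
sum k=1..1:
  [1] −1/1 = -1
S = -1
C² = P²·S² = 2/3 ; C = -0.816497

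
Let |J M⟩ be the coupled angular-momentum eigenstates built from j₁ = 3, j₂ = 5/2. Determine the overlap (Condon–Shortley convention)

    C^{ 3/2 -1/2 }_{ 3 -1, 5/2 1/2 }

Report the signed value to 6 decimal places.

−√(1/105) ≈ -0.097590

√[4·4!2!1!/8! · 2!4!3!2!1!2!] = √(192/35)
  +(−1)^2/∏(2,2,2,1,0,0)! = 1/8  (running 1/8)
  +(−1)^3/∏(3,1,1,0,1,1)! = -1/6  (running -1/24)
⟨..|..⟩ = √(192/35)·(-1/24) = -0.097590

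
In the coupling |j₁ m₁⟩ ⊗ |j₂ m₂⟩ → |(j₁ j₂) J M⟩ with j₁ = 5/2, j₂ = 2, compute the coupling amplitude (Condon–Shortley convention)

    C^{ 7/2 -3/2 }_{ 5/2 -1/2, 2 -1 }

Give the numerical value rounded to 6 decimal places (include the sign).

+0.308607  (= +√(2/21))

triangle: 1!×4!×3!/9! = 144/362880
(j±m)!: 2!×3!×1!×3!×2!×5! = 17280
prefactor² = (2J+1)×Δ×N² = 384/7
  k=0: +1/(0!×1!×3!×1!×1!×2!) = 1/12
  k=1: −1/(1!×0!×2!×0!×2!×3!) = -1/24
Σ = 1/24  ⇒  CG² = 384/7×1/24² = 2/21
CG = +√(2/21) = +0.308607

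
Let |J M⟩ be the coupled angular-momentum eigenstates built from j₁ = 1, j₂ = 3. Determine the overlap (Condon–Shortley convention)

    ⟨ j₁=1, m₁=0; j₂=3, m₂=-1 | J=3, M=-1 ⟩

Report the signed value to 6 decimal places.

√[7·1!1!5!/8! · 1!1!2!4!2!4!] = √(48)
  +(−1)^0/∏(0,1,1,2,0,3)! = 1/12  (running 1/12)
  +(−1)^1/∏(1,0,0,1,1,4)! = -1/24  (running 1/24)
⟨..|..⟩ = √(48)·(1/24) = +0.288675

+0.288675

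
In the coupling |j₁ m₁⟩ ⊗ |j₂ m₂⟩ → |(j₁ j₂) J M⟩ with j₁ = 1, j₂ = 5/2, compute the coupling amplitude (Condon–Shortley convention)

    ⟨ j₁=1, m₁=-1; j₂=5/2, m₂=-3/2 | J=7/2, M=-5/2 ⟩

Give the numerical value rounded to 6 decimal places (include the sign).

+0.845154  (= +√(5/7))

j₁+j₂−J=0  J+j₁−j₂=2  J−j₁+j₂=5  j₁+j₂+J+1=8
(j₁±m₁, j₂±m₂, J±M) = (0,2,1,4,1,6)
P² = 11520/7
sum k=0..0:
  [0] +1/48 = 1/48
S = 1/48
C² = P²·S² = 5/7 ; C = +0.845154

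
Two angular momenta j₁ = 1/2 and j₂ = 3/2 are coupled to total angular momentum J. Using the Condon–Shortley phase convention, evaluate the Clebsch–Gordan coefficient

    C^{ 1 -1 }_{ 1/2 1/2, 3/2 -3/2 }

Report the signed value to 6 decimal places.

triangle: 1!*0!*2!/4! = 2/24
(j±m)!: 1!*0!*0!*3!*0!*2! = 12
prefactor² = (2J+1)*Δ*N² = 3
  k=0: +1/(0!*1!*0!*0!*0!*2!) = 1/2
Σ = 1/2  ⇒  CG² = 3*1/2² = 3/4
CG = +√(3/4) = +0.866025

+0.866025  (= +√(3/4))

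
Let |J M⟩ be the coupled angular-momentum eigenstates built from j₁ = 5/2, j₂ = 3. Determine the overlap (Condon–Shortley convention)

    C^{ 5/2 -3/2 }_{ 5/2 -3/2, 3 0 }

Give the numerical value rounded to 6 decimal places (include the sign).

+√(7/30) = +0.483046

√[6·3!2!3!/9! · 1!4!3!3!1!4!] = √(864/35)
  +(−1)^2/∏(2,1,2,1,0,2)! = 1/8  (running 1/8)
  +(−1)^3/∏(3,0,1,0,1,3)! = -1/36  (running 7/72)
⟨..|..⟩ = √(864/35)·(7/72) = +0.483046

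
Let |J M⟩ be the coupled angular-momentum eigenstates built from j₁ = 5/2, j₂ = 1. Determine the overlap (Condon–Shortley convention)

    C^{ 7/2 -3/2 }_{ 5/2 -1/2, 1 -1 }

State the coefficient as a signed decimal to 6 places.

+0.690066

√[8·0!5!2!/8! · 2!3!0!2!2!5!] = √(1920/7)
  +(−1)^0/∏(0,0,3,0,2,2)! = 1/24  (running 1/24)
⟨..|..⟩ = √(1920/7)·(1/24) = +0.690066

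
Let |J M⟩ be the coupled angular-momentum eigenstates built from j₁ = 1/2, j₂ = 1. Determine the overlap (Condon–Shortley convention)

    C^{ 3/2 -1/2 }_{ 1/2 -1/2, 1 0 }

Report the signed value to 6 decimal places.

√[4·0!1!2!/4! · 0!1!1!1!1!2!] = √(2/3)
  +(−1)^0/∏(0,0,1,1,0,1)! = 1  (running 1)
⟨..|..⟩ = √(2/3)·(1) = +0.816497

+0.816497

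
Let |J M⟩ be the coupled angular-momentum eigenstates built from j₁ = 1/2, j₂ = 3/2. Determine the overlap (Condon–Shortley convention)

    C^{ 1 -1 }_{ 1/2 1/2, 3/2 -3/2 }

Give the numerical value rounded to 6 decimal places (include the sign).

+0.866025

triangle: 1!·0!·2!/4! = 2/24
(j±m)!: 1!·0!·0!·3!·0!·2! = 12
prefactor² = (2J+1)·Δ·N² = 3
  k=0: +1/(0!·1!·0!·0!·0!·2!) = 1/2
Σ = 1/2  ⇒  CG² = 3·1/2² = 3/4
CG = +√(3/4) = +0.866025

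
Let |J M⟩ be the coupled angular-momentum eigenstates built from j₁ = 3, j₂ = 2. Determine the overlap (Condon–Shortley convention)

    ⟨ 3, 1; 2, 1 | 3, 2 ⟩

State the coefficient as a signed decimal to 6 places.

−√(1/4) ≈ -0.500000

√[7·2!4!2!/9! · 4!2!3!1!5!1!] = √(64)
  +(−1)^1/∏(1,1,1,2,3,0)! = -1/12  (running -1/12)
  +(−1)^2/∏(2,0,0,1,4,1)! = 1/48  (running -1/16)
⟨..|..⟩ = √(64)·(-1/16) = -0.500000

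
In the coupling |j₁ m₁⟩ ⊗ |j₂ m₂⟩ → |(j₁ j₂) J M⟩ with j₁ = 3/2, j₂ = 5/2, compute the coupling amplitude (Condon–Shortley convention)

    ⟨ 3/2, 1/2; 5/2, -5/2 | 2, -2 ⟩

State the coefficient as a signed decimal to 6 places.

+0.690066

triangle: 2!×1!×3!/7! = 12/5040
(j±m)!: 2!×1!×0!×5!×0!×4! = 5760
prefactor² = (2J+1)×Δ×N² = 480/7
  k=0: +1/(0!×2!×1!×0!×0!×3!) = 1/12
Σ = 1/12  ⇒  CG² = 480/7×1/12² = 10/21
CG = +√(10/21) = +0.690066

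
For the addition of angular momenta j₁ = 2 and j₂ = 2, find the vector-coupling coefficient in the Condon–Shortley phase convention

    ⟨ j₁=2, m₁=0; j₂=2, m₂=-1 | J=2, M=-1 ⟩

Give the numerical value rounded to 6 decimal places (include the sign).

triangle: 2!·2!·2!/7! = 8/5040
(j±m)!: 2!·2!·1!·3!·1!·3! = 144
prefactor² = (2J+1)·Δ·N² = 8/7
  k=0: +1/(0!·2!·2!·1!·0!·1!) = 1/4
  k=1: −1/(1!·1!·1!·0!·1!·2!) = -1/2
Σ = -1/4  ⇒  CG² = 8/7·(-1/4)² = 1/14
CG = −√(1/14) = -0.267261

−√(1/14) ≈ -0.267261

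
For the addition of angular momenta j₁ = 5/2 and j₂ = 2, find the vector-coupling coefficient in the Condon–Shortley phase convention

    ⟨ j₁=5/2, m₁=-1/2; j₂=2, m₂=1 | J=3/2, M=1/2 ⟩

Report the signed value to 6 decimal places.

+0.487950

√[4·3!2!1!/7! · 2!3!3!1!2!1!] = √(48/35)
  +(−1)^2/∏(2,1,1,1,1,0)! = 1/2  (running 1/2)
  +(−1)^3/∏(3,0,0,0,2,1)! = -1/12  (running 5/12)
⟨..|..⟩ = √(48/35)·(5/12) = +0.487950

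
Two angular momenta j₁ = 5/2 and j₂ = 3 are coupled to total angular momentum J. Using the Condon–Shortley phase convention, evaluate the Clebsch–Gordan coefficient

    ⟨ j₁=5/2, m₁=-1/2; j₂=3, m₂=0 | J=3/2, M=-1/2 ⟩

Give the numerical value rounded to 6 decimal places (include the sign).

+0.338062

triangle: 4!·1!·2!/8! = 48/40320
(j±m)!: 2!·3!·3!·3!·1!·2! = 864
prefactor² = (2J+1)·Δ·N² = 144/35
  k=2: +1/(2!·2!·1!·1!·0!·1!) = 1/4
  k=3: −1/(3!·1!·0!·0!·1!·2!) = -1/12
Σ = 1/6  ⇒  CG² = 144/35·1/6² = 4/35
CG = +√(4/35) = +0.338062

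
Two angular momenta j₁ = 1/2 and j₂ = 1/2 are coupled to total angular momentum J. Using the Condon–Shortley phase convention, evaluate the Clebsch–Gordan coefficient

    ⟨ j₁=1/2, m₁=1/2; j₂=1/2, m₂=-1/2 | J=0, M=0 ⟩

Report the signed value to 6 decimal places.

√[1·1!0!0!/2! · 1!0!0!1!0!0!] = √(1/2)
  +(−1)^0/∏(0,1,0,0,0,0)! = 1  (running 1)
⟨..|..⟩ = √(1/2)·(1) = +0.707107

+√(1/2) = +0.707107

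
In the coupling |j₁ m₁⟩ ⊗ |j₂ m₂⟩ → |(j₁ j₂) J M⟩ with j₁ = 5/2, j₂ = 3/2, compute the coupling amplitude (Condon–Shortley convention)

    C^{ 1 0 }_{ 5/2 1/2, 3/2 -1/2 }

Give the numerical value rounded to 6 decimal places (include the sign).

triangle: 3!*2!*0!/6! = 12/720
(j±m)!: 3!*2!*1!*2!*1!*1! = 24
prefactor² = (2J+1)*Δ*N² = 6/5
  k=1: −1/(1!*2!*1!*0!*1!*0!) = -1/2
Σ = -1/2  ⇒  CG² = 6/5*(-1/2)² = 3/10
CG = −√(3/10) = -0.547723

-0.547723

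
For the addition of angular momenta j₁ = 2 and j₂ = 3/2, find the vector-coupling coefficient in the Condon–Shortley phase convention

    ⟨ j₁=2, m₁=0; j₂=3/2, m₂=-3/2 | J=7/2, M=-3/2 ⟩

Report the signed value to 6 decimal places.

+√(2/7) = +0.534522

√[8·0!4!3!/8! · 2!2!0!3!2!5!] = √(1152/7)
  +(−1)^0/∏(0,0,2,0,2,3)! = 1/24  (running 1/24)
⟨..|..⟩ = √(1152/7)·(1/24) = +0.534522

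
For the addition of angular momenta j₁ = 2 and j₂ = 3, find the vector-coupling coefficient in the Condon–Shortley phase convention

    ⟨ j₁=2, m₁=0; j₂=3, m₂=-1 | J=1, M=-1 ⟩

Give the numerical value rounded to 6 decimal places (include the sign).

triangle: 4!*0!*2!/7! = 48/5040
(j±m)!: 2!*2!*2!*4!*0!*2! = 384
prefactor² = (2J+1)*Δ*N² = 384/35
  k=2: +1/(2!*2!*0!*0!*0!*2!) = 1/8
Σ = 1/8  ⇒  CG² = 384/35*1/8² = 6/35
CG = +√(6/35) = +0.414039

+√(6/35) ≈ +0.414039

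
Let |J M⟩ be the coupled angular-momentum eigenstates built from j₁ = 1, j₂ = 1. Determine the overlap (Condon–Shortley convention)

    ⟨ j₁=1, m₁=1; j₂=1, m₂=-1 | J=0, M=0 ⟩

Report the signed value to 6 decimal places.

j₁+j₂−J=2  J+j₁−j₂=0  J−j₁+j₂=0  j₁+j₂+J+1=3
(j₁±m₁, j₂±m₂, J±M) = (2,0,0,2,0,0)
P² = 4/3
sum k=0..0:
  [0] +1/2 = 1/2
S = 1/2
C² = P²·S² = 1/3 ; C = +0.577350

+0.577350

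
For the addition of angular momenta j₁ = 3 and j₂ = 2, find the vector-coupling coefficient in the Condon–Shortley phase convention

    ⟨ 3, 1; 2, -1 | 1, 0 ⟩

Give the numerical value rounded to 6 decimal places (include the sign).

j₁+j₂−J=4  J+j₁−j₂=2  J−j₁+j₂=0  j₁+j₂+J+1=7
(j₁±m₁, j₂±m₂, J±M) = (4,2,1,3,1,1)
P² = 288/35
sum k=1..1:
  [1] −1/6 = -1/6
S = -1/6
C² = P²·S² = 8/35 ; C = -0.478091

-0.478091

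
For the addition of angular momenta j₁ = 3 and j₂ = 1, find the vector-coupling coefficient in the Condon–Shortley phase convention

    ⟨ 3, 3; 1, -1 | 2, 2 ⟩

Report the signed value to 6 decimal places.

j₁+j₂−J=2  J+j₁−j₂=4  J−j₁+j₂=0  j₁+j₂+J+1=7
(j₁±m₁, j₂±m₂, J±M) = (6,0,0,2,4,0)
P² = 11520/7
sum k=0..0:
  [0] +1/48 = 1/48
S = 1/48
C² = P²·S² = 5/7 ; C = +0.845154

+0.845154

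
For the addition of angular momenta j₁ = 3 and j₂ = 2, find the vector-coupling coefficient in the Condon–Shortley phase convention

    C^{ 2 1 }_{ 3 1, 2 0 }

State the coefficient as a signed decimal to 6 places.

-0.377964  (= −√(1/7))

√[5·3!3!1!/8! · 4!2!2!2!3!1!] = √(36/7)
  +(−1)^1/∏(1,2,1,1,2,0)! = -1/4  (running -1/4)
  +(−1)^2/∏(2,1,0,0,3,1)! = 1/12  (running -1/6)
⟨..|..⟩ = √(36/7)·(-1/6) = -0.377964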